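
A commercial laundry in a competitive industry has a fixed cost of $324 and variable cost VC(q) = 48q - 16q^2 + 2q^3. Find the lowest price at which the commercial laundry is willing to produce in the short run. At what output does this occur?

$16 per unit, at q = 4

Short-run supply begins at min AVC. From VC = 48q - 16q^2 + 2q^3, AVC = 48 - 16q + 2q^2.
At the minimum of AVC, MC = AVC. MC = 48 - 32q + 6q^2; setting MC = AVC gives 4q^2 - 16q = 0, so q = 4. min AVC = 16.
For P < $16 the firm produces nothing.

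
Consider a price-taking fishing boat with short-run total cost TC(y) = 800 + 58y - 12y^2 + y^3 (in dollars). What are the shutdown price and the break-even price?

Shutdown price = min AVC. AVC = 58 - 12y + y^2, with vertex at y = 6 and minimum $22.
ATC = 800/y + 58 - 12y + y^2. Setting dATC/dy = −800/y^2 − 12 + 2y = 0 gives y = 10 (since 2·10^3 − 12·10^2 = 800).
min ATC = 800/10 + 58 − 12·10 + 10^2 = $118. That is the break-even price.
For $22 ≤ P < $118 the firm produces at a loss; below $22 it shuts down.

Shutdown price = $22; break-even price = $118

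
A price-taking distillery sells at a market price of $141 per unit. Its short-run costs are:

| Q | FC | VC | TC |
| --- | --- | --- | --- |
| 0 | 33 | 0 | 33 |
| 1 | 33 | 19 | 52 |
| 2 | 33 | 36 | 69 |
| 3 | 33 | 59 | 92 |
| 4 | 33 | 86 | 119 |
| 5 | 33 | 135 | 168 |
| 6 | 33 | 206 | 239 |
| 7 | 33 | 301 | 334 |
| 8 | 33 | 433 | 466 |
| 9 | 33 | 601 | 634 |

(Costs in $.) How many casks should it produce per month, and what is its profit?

Q = 8; profit = $662

Tabulate TR − TC: Q=0: -33; Q=1: 89; Q=2: 213; Q=3: 331; Q=4: 445; Q=5: 537; Q=6: 607; Q=7: 653; Q=8: 662; Q=9: 635.
Profit is maximized at Q = 8. AVC there is 433/8 = $54.12 ≤ P, so producing beats shutting down (which would give -$33).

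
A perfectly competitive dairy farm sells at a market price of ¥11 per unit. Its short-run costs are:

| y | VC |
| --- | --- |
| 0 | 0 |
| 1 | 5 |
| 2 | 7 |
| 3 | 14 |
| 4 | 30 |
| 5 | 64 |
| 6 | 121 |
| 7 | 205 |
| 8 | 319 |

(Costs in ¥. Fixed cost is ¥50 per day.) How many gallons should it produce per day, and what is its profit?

Tabulate TR − TC: y=0: -50; y=1: -44; y=2: -35; y=3: -31; y=4: -36; y=5: -59; y=6: -105; y=7: -178; y=8: -281.
Profit is maximized at y = 3. AVC there is 14/3 = ¥4.67 ≤ P, so producing beats shutting down (which would give -¥50).

y = 3; profit = -¥31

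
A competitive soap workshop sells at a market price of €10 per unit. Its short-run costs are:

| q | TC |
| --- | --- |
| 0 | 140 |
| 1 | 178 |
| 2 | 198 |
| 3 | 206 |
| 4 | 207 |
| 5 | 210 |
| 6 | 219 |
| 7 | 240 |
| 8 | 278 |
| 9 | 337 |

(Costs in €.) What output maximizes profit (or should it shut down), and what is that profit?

Tabulate TR − TC: q=0: -140; q=1: -168; q=2: -178; q=3: -176; q=4: -167; q=5: -160; q=6: -159; q=7: -170; q=8: -198; q=9: -247.
Profit is highest at q = 0. Equivalently, the lowest AVC in the table is 79/6 ≈ €13.17 at q = 6, and P = €10 falls below it — price never covers variable cost, so the firm shuts down and loses only its fixed cost.

q = 0 (shut down); profit = -€140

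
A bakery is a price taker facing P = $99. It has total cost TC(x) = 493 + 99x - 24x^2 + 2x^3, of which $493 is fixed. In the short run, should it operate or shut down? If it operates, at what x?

Produce at x = 8

Variable cost is VC = 99x - 24x^2 + 2x^3, so AVC = VC/x = 99 - 24x + 2x^2 and MC = dTC/dx = 99 - 48x + 6x^2.
AVC is minimized where dAVC/dx = -24 + 4x = 0, at x = 6; min AVC = 99 - 24·6 + 2·6^2 = $27.
Because $99 ≥ $27, revenue can cover variable cost; the firm operates.
Set P = MC: 99 = 99 - 48x + 6x^2 → -48x + 6x^2 = 0. The roots are x = 0 and x = 8; the profit-maximizing output is on the rising part of MC, so x* = 8.
Check: AVC at x = 8 is $35 ≤ P, so revenue covers variable cost.
Profit = P·x − TC = 99·8 − 773 = $19.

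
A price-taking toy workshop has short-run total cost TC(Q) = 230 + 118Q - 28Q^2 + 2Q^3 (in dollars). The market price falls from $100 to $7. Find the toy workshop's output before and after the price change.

Output falls from 9 to 0 (the firm shuts down)

AVC = 118 - 28Q + 2Q^2, minimized at Q = 7 where min AVC = $20. MC = 118 - 56Q + 6Q^2.
With P = $100 above the shutdown price, P = MC gives Q = 9.
At P = $7 < min AVC = $20, price no longer covers variable cost at any output, so the firm shuts down: Q = 0.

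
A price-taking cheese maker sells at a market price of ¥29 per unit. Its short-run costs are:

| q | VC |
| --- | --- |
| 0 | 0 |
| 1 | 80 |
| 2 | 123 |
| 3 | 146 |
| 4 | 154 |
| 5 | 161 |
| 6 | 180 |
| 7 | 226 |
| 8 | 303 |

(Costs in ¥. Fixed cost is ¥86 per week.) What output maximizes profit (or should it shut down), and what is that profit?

Tabulate TR − TC: q=0: -86; q=1: -137; q=2: -151; q=3: -145; q=4: -124; q=5: -102; q=6: -92; q=7: -109; q=8: -157.
Profit is highest at q = 0. Equivalently, the lowest AVC in the table is 180/6 ≈ ¥30 at q = 6, and P = ¥29 falls below it — price never covers variable cost, so the firm shuts down and loses only its fixed cost.

q = 0 (shut down); profit = -¥86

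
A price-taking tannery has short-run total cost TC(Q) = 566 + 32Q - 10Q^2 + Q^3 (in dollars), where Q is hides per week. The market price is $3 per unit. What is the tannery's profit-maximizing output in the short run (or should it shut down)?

Strip out fixed cost: VC = 32Q - 10Q^2 + Q^3. Then AVC = 32 - 10Q + Q^2 and MC = 32 - 20Q + 3Q^2.
AVC is minimized where dAVC/dQ = -10 + 2Q = 0, at Q = 5; min AVC = 32 - 10·5 + 5^2 = $7.
Since P = $3 < min AVC = $7, price fails to cover variable cost at any output.
Shutting down limits the loss to fixed cost, $566.

Shut down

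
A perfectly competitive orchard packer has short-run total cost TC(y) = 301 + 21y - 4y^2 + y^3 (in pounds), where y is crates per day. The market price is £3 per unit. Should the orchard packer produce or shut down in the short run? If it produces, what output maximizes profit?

Shut down

Strip out fixed cost: VC = 21y - 4y^2 + y^3. Then AVC = 21 - 4y + y^2 and MC = 21 - 8y + 3y^2.
AVC hits its minimum where MC = AVC, at y = 2, giving min AVC = 21 - 4·2 + 2^2 = £17.
Since P = £3 < min AVC = £17, price fails to cover variable cost at any output.
The firm minimizes its loss by shutting down and losing only its fixed cost of £301.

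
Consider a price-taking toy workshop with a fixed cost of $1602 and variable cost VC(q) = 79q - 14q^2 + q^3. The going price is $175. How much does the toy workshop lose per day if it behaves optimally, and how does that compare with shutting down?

Profit = -$162 at q = 12

AVC = 79 - 14q + q^2 has its minimum $30 at q = 7; price $175 clears that bar, so the firm operates.
MC = 79 - 28q + 3q^2. Setting P = MC and taking the root on the rising branch gives q* = 12.
TR = 175·12 = 2100. TC = 1602 + 660 = 2262. Profit = 2100 − 2262 = -$162.
Shutting down would mean losing the fixed cost of $1602, so operating at a loss of $162 is better by $1440.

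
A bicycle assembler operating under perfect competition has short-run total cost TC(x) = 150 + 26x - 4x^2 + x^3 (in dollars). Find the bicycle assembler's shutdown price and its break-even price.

Shutdown price = $22; break-even price = $61

AVC = 26 - 4x + x^2; minimized at x = 2, giving min AVC = $22. That is the shutdown price.
ATC = 150/x + 26 - 4x + x^2. Setting dATC/dx = −150/x^2 − 4 + 2x = 0 gives x = 5 (since 2·5^3 − 4·5^2 = 150).
min ATC = 150/5 + 26 − 4·5 + 5^2 = $61. That is the break-even price.
Between these two prices the firm operates at a loss; above $61 it earns a profit.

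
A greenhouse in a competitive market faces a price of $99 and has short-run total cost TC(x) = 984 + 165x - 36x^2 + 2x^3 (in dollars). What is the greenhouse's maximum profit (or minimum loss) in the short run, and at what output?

AVC = 165 - 36x + 2x^2; min AVC = $3 at x = 9. Since P = $99 ≥ min AVC, the firm produces.
With MC = 165 - 72x + 6x^2, P = MC on the upward-sloping part at x* = 11.
TR = 99·11 = 1089. TC = 984 + 121 = 1105. Profit = 1089 − 1105 = -$16.
Shutting down would mean losing the fixed cost of $984, so operating at a loss of $16 is better by $968.

Profit = -$16 at x = 11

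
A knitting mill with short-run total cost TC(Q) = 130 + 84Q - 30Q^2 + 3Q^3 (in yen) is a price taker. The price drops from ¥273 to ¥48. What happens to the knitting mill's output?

MC = 84 - 60Q + 9Q^2; the shutdown threshold is min AVC = ¥9 (at Q = 5).
With P = ¥273 above the shutdown price, P = MC gives Q = 9.
At P = ¥48 ≥ min AVC, set P = MC: Q = 6. The firm stays open but cuts output.

Output falls from 9 to 6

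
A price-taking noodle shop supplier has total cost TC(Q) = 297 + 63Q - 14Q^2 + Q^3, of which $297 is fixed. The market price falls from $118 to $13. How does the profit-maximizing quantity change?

Output falls from 11 to 0 (the firm shuts down)

MC = 63 - 28Q + 3Q^2; the shutdown threshold is min AVC = $14 (at Q = 7).
At P = $118 ≥ min AVC, set P = MC on the rising branch: Q = 11.
At P = $13 < min AVC = $14, price no longer covers variable cost at any output, so the firm shuts down: Q = 0.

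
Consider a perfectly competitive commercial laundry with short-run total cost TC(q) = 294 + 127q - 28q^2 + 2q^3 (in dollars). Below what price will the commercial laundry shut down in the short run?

The firm shuts down when price falls below the minimum of average variable cost. AVC = VC/q = 127 - 28q + 2q^2.
dAVC/dq = -28 + 4q = 0 gives q = 7. min AVC = 127 - 28·7 + 2·7^2 = 29.
So the shutdown price is $29.

$29 per unit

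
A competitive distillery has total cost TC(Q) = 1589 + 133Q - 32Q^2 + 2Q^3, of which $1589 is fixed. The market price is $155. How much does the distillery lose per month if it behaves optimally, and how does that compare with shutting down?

Profit = -$137 at Q = 11

AVC = 133 - 32Q + 2Q^2; min AVC = $5 at Q = 8. Since P = $155 ≥ min AVC, the firm produces.
With MC = 133 - 64Q + 6Q^2, P = MC on the upward-sloping part at Q* = 11.
TR = 155·11 = 1705. TC = 1589 + 253 = 1842. Profit = 1705 − 1842 = -$137.
By producing, the firm covers all variable cost plus $1452 of fixed cost; shutting down would lose the full $1589.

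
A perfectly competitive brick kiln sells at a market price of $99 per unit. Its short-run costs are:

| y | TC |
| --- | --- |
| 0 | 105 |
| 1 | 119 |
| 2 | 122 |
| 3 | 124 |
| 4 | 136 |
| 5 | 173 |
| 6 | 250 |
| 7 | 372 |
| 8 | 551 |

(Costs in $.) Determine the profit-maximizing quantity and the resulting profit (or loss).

Profit at each row (π = 99y − TC): y=0: -105; y=1: -20; y=2: 76; y=3: 173; y=4: 260; y=5: 322; y=6: 344; y=7: 321; y=8: 241.
Profit is maximized at y = 6. AVC there is 145/6 = $24.17 ≤ P, so producing beats shutting down (which would give -$105).

y = 6; profit = $344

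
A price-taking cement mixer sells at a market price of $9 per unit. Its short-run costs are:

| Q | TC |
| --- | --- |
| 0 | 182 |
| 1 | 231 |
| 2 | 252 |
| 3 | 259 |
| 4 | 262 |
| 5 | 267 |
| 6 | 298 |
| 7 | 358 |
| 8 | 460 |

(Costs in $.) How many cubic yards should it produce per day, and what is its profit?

Q = 0 (shut down); profit = -$182

Tabulate TR − TC: Q=0: -182; Q=1: -222; Q=2: -234; Q=3: -232; Q=4: -226; Q=5: -222; Q=6: -244; Q=7: -295; Q=8: -388.
Profit is highest at Q = 0. Equivalently, the lowest AVC in the table is 85/5 ≈ $17 at Q = 5, and P = $9 falls below it — price never covers variable cost, so the firm shuts down and loses only its fixed cost.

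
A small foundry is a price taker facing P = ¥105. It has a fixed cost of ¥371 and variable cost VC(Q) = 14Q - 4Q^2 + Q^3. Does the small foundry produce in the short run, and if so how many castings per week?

From TC, MC = TC'(Q) = 14 - 8Q + 3Q^2 and AVC = VC/Q = 14 - 4Q + Q^2.
AVC hits its minimum where MC = AVC, at Q = 2, giving min AVC = 14 - 4·2 + 2^2 = ¥10.
Since P = ¥105 ≥ min AVC = ¥10, price covers variable cost and the firm should produce.
Solving P = MC: -91 - 8Q + 3Q^2 = 0 ⇒ Q = -13/3 or 7. On the upward-sloping branch, Q* = 7.
Check: AVC at Q = 7 is ¥35 ≤ P, so revenue covers variable cost.
Profit = P·Q − TC = 105·7 − 616 = ¥119.

Produce at Q = 7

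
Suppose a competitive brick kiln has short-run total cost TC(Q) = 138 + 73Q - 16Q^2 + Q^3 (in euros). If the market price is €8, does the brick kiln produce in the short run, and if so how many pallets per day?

Shut down

Strip out fixed cost: VC = 73Q - 16Q^2 + Q^3. Then AVC = 73 - 16Q + Q^2 and MC = 73 - 32Q + 3Q^2.
AVC hits its minimum where MC = AVC, at Q = 8, giving min AVC = 73 - 16·8 + 8^2 = €9.
P = €8 lies below min AVC = €9; no output level covers variable cost.
Shutting down limits the loss to fixed cost, €138.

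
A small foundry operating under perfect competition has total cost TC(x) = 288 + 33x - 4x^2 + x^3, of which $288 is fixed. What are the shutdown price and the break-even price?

Shutdown price = min AVC. AVC = 33 - 4x + x^2, with vertex at x = 2 and minimum $29.
ATC = 288/x + 33 - 4x + x^2. Setting dATC/dx = −288/x^2 − 4 + 2x = 0 gives x = 6 (since 2·6^3 − 4·6^2 = 288).
min ATC = 288/6 + 33 − 4·6 + 6^2 = $93. That is the break-even price.
For $29 ≤ P < $93 the firm produces at a loss; below $29 it shuts down.

Shutdown price = $29; break-even price = $93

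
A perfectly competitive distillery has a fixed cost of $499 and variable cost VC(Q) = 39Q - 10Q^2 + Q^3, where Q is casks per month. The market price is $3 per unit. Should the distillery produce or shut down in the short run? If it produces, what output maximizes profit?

Shut down

Strip out fixed cost: VC = 39Q - 10Q^2 + Q^3. Then AVC = 39 - 10Q + Q^2 and MC = 39 - 20Q + 3Q^2.
AVC hits its minimum where MC = AVC, at Q = 5, giving min AVC = 39 - 10·5 + 5^2 = $14.
P = $3 lies below min AVC = $14; no output level covers variable cost.
The firm minimizes its loss by shutting down and losing only its fixed cost of $499.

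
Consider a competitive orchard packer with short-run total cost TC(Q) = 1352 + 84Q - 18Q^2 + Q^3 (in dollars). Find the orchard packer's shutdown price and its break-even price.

Shutdown price = $3; break-even price = $123

AVC = 84 - 18Q + Q^2; minimized at Q = 9, giving min AVC = $3. That is the shutdown price.
ATC = 1352/Q + 84 - 18Q + Q^2. Setting dATC/dQ = −1352/Q^2 − 18 + 2Q = 0 gives Q = 13 (since 2·13^3 − 18·13^2 = 1352).
min ATC = 1352/13 + 84 − 18·13 + 13^2 = $123. That is the break-even price.
Between these two prices the firm operates at a loss; above $123 it earns a profit.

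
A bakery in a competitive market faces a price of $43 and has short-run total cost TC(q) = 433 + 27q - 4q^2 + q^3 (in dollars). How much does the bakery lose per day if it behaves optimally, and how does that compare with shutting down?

Profit = -$369 at q = 4

AVC = 27 - 4q + q^2 has its minimum $23 at q = 2; price $43 clears that bar, so the firm operates.
MC = 27 - 8q + 3q^2. Setting P = MC and taking the root on the rising branch gives q* = 4.
TR = 43·4 = 172. TC = 433 + 108 = 541. Profit = 172 − 541 = -$369.
Shutting down would mean losing the fixed cost of $433, so operating at a loss of $369 is better by $64.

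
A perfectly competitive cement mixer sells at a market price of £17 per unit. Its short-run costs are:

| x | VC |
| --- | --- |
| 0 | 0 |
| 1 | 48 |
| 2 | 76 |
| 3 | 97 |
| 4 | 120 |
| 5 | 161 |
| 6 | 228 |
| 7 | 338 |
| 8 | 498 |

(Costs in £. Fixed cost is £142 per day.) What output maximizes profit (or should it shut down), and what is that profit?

x = 0 (shut down); profit = -£142

Compute π = P·x − TC at each output: x=0: -142; x=1: -173; x=2: -184; x=3: -188; x=4: -194; x=5: -218; x=6: -268; x=7: -361; x=8: -504.
Profit is highest at x = 0. Equivalently, the lowest AVC in the table is 120/4 ≈ £30 at x = 4, and P = £17 falls below it — price never covers variable cost, so the firm shuts down and loses only its fixed cost.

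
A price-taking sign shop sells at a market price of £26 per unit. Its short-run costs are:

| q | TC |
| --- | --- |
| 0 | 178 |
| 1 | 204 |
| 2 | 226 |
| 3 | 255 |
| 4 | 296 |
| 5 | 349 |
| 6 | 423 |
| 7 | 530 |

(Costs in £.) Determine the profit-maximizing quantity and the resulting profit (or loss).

Tabulate TR − TC: q=0: -178; q=1: -178; q=2: -174; q=3: -177; q=4: -192; q=5: -219; q=6: -267; q=7: -348.
Profit is maximized at q = 2. AVC there is 48/2 = £24 ≤ P, so producing beats shutting down (which would give -£178).

q = 2; profit = -£174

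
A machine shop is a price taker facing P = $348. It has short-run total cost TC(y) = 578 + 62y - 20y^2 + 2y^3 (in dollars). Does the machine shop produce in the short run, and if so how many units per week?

From TC, MC = TC'(y) = 62 - 40y + 6y^2 and AVC = VC/y = 62 - 20y + 2y^2.
AVC hits its minimum where MC = AVC, at y = 5, giving min AVC = 62 - 20·5 + 2·5^2 = $12.
Since P = $348 ≥ min AVC = $12, price covers variable cost and the firm should produce.
Solving P = MC: -286 - 40y + 6y^2 = 0 ⇒ y = -13/3 or 11. On the upward-sloping branch, y* = 11.
Check: AVC at y = 11 is $84 ≤ P, so revenue covers variable cost.
Profit = P·y − TC = 348·11 − 1502 = $2326.

Produce at y = 11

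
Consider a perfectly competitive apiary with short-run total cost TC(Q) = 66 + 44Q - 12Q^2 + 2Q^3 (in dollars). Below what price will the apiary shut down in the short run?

The firm shuts down when price falls below the minimum of average variable cost. AVC = VC/Q = 44 - 12Q + 2Q^2.
dAVC/dQ = -12 + 4Q = 0 gives Q = 3. min AVC = 44 - 12·3 + 2·3^2 = 26.
For P < $26 the firm produces nothing.

$26 per unit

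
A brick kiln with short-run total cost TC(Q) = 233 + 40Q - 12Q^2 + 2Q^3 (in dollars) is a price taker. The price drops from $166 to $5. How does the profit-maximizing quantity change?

MC = 40 - 24Q + 6Q^2; the shutdown threshold is min AVC = $22 (at Q = 3).
With P = $166 above the shutdown price, P = MC gives Q = 7.
At P = $5 < min AVC = $22, price no longer covers variable cost at any output, so the firm shuts down: Q = 0.

Output falls from 7 to 0 (the firm shuts down)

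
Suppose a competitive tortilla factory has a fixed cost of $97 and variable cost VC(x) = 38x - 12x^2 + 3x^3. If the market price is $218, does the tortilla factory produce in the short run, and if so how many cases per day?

Produce at x = 6

Variable cost is VC = 38x - 12x^2 + 3x^3, so AVC = VC/x = 38 - 12x + 3x^2 and MC = dTC/dx = 38 - 24x + 9x^2.
The AVC parabola has its vertex at x = 12/6 = 2, where AVC = 38 - 12·2 + 3·2^2 = $26.
Because $218 ≥ $26, revenue can cover variable cost; the firm operates.
Solving P = MC: -180 - 24x + 9x^2 = 0 ⇒ x = -10/3 or 6. On the upward-sloping branch, x* = 6.
Check: AVC at x = 6 is $74 ≤ P, so revenue covers variable cost.
Profit = P·x − TC = 218·6 − 541 = $767.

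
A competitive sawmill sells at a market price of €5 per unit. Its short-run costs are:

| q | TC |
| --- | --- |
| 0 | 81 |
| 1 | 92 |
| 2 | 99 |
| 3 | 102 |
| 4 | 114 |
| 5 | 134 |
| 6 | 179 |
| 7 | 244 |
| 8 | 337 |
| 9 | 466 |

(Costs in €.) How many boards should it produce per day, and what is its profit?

q = 0 (shut down); profit = -€81

Tabulate TR − TC: q=0: -81; q=1: -87; q=2: -89; q=3: -87; q=4: -94; q=5: -109; q=6: -149; q=7: -209; q=8: -297; q=9: -421.
Profit is highest at q = 0. Equivalently, the lowest AVC in the table is 21/3 ≈ €7 at q = 3, and P = €5 falls below it — price never covers variable cost, so the firm shuts down and loses only its fixed cost.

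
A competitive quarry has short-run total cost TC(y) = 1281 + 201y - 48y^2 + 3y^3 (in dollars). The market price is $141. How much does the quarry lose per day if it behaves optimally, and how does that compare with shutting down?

AVC = 201 - 48y + 3y^2 has its minimum $9 at y = 8; price $141 clears that bar, so the firm operates.
MC = 201 - 96y + 9y^2. Setting P = MC and taking the root on the rising branch gives y* = 10.
TR = 141·10 = 1410. TC = 1281 + 210 = 1491. Profit = 1410 − 1491 = -$81.
That loss of $81 beats the $1281 the firm would lose by shutting down; producing recovers $1200 of fixed cost.

Profit = -$81 at y = 10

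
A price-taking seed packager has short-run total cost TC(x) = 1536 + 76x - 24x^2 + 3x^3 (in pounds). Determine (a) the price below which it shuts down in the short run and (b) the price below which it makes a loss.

Shutdown price = min AVC. AVC = 76 - 24x + 3x^2, with vertex at x = 4 and minimum £28.
ATC = 1536/x + 76 - 24x + 3x^2. Setting dATC/dx = −1536/x^2 − 24 + 6x = 0 gives x = 8 (since 6·8^3 − 24·8^2 = 1536).
min ATC = 1536/8 + 76 − 24·8 + 3·8^2 = £268. That is the break-even price.
Between these two prices the firm operates at a loss; above £268 it earns a profit.

Shutdown price = £28; break-even price = £268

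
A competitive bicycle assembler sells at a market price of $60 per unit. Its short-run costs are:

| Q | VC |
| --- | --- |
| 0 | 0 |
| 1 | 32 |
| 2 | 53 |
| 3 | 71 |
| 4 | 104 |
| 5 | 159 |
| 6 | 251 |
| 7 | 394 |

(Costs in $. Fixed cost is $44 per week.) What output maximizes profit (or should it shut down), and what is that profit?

Compute π = P·Q − TC at each output: Q=0: -44; Q=1: -16; Q=2: 23; Q=3: 65; Q=4: 92; Q=5: 97; Q=6: 65; Q=7: -18.
Profit is maximized at Q = 5. AVC there is 159/5 = $31.80 ≤ P, so producing beats shutting down (which would give -$44).

Q = 5; profit = $97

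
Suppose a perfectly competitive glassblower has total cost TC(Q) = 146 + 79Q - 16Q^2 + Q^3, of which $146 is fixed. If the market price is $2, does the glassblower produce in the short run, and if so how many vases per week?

From TC, MC = TC'(Q) = 79 - 32Q + 3Q^2 and AVC = VC/Q = 79 - 16Q + Q^2.
The AVC parabola has its vertex at Q = 16/2 = 8, where AVC = 79 - 16·8 + 8^2 = $15.
P = $2 lies below min AVC = $15; no output level covers variable cost.
Best response: produce nothing and absorb the $146 fixed cost.

Shut down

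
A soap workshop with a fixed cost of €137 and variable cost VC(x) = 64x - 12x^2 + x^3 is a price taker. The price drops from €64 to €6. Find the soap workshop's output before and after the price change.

Output falls from 8 to 0 (the firm shuts down)

MC = 64 - 24x + 3x^2; the shutdown threshold is min AVC = €28 (at x = 6).
At P = €64 ≥ min AVC, set P = MC on the rising branch: x = 8.
At P = €6 < min AVC = €28, price no longer covers variable cost at any output, so the firm shuts down: x = 0.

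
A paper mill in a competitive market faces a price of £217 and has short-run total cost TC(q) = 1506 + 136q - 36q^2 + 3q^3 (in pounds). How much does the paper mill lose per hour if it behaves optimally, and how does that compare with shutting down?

Profit = -£48 at q = 9

AVC = 136 - 36q + 3q^2; min AVC = £28 at q = 6. Since P = £217 ≥ min AVC, the firm produces.
With MC = 136 - 72q + 9q^2, P = MC on the upward-sloping part at q* = 9.
TR = 217·9 = 1953. TC = 1506 + 495 = 2001. Profit = 1953 − 2001 = -£48.
That loss of £48 beats the £1506 the firm would lose by shutting down; producing recovers £1458 of fixed cost.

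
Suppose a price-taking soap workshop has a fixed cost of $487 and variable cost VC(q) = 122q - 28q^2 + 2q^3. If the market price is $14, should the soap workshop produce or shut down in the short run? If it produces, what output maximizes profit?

Strip out fixed cost: VC = 122q - 28q^2 + 2q^3. Then AVC = 122 - 28q + 2q^2 and MC = 122 - 56q + 6q^2.
AVC hits its minimum where MC = AVC, at q = 7, giving min AVC = 122 - 28·7 + 2·7^2 = $24.
With P < min AVC ($14 < $24), every unit sold adds to the loss.
Shutting down limits the loss to fixed cost, $487.

Shut down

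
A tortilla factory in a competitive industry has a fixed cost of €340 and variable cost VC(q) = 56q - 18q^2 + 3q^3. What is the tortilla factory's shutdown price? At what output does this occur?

The shutdown price is the minimum of AVC. VC = 56q - 18q^2 + 3q^3, so AVC = 56 - 18q + 3q^2.
At the minimum of AVC, MC = AVC. MC = 56 - 36q + 9q^2; setting MC = AVC gives 6q^2 - 18q = 0, so q = 3. min AVC = 29.
For P < €29 the firm produces nothing.

€29 per unit, at q = 3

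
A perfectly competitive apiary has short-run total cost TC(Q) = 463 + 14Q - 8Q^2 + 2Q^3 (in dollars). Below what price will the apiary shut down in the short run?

$6 per unit

The firm shuts down when price falls below the minimum of average variable cost. AVC = VC/Q = 14 - 8Q + 2Q^2.
At the minimum of AVC, MC = AVC. MC = 14 - 16Q + 6Q^2; setting MC = AVC gives 4Q^2 - 8Q = 0, so Q = 2. min AVC = 6.
For P < $6 the firm produces nothing.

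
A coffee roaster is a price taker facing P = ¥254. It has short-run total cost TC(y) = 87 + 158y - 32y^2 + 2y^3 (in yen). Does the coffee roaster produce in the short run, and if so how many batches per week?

From TC, MC = TC'(y) = 158 - 64y + 6y^2 and AVC = VC/y = 158 - 32y + 2y^2.
The AVC parabola has its vertex at y = 32/4 = 8, where AVC = 158 - 32·8 + 2·8^2 = ¥30.
Because ¥254 ≥ ¥30, revenue can cover variable cost; the firm operates.
Solving P = MC: -96 - 64y + 6y^2 = 0 ⇒ y = -4/3 or 12. On the upward-sloping branch, y* = 12.
Check: AVC at y = 12 is ¥62 ≤ P, so revenue covers variable cost.
Profit = P·y − TC = 254·12 − 831 = ¥2217.

Produce at y = 12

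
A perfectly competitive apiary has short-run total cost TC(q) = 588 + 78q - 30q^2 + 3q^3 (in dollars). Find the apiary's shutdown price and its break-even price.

AVC = 78 - 30q + 3q^2; minimized at q = 5, giving min AVC = $3. That is the shutdown price.
ATC = 588/q + 78 - 30q + 3q^2. Setting dATC/dq = −588/q^2 − 30 + 6q = 0 gives q = 7 (since 6·7^3 − 30·7^2 = 588).
min ATC = 588/7 + 78 − 30·7 + 3·7^2 = $99. That is the break-even price.
For $3 ≤ P < $99 the firm produces at a loss; below $3 it shuts down.

Shutdown price = $3; break-even price = $99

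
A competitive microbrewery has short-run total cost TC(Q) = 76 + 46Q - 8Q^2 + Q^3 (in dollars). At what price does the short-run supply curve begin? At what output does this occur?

$30 per unit, at Q = 4

The shutdown price is the minimum of AVC. VC = 46Q - 8Q^2 + Q^3, so AVC = 46 - 8Q + Q^2.
dAVC/dQ = -8 + 2Q = 0 gives Q = 4. min AVC = 46 - 8·4 + 4^2 = 30.
So the shutdown price is $30.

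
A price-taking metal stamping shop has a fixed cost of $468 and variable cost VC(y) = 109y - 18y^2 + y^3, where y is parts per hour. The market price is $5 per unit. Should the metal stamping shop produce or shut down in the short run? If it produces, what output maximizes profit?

From TC, MC = TC'(y) = 109 - 36y + 3y^2 and AVC = VC/y = 109 - 18y + y^2.
AVC hits its minimum where MC = AVC, at y = 9, giving min AVC = 109 - 18·9 + 9^2 = $28.
Since P = $5 < min AVC = $28, price fails to cover variable cost at any output.
Shutting down limits the loss to fixed cost, $468.

Shut down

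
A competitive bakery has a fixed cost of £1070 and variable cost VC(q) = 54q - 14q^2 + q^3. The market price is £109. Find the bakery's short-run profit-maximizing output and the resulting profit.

Profit = -£102 at q = 11

AVC = 54 - 14q + q^2 has its minimum £5 at q = 7; price £109 clears that bar, so the firm operates.
With MC = 54 - 28q + 3q^2, P = MC on the upward-sloping part at q* = 11.
TR = 109·11 = 1199. TC = 1070 + 231 = 1301. Profit = 1199 − 1301 = -£102.
Shutting down would mean losing the fixed cost of £1070, so operating at a loss of £102 is better by £968.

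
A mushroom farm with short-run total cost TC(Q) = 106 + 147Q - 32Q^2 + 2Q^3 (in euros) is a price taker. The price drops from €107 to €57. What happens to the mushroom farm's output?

AVC = 147 - 32Q + 2Q^2, minimized at Q = 8 where min AVC = €19. MC = 147 - 64Q + 6Q^2.
At P = €107 ≥ min AVC, set P = MC on the rising branch: Q = 10.
At P = €57 ≥ min AVC, set P = MC: Q = 9. The firm stays open but cuts output.

Output falls from 10 to 9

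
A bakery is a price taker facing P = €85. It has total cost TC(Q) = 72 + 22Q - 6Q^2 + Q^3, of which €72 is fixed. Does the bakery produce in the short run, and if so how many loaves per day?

Produce at Q = 7

From TC, MC = TC'(Q) = 22 - 12Q + 3Q^2 and AVC = VC/Q = 22 - 6Q + Q^2.
AVC is minimized where dAVC/dQ = -6 + 2Q = 0, at Q = 3; min AVC = 22 - 6·3 + 3^2 = €13.
P = €85 exceeds min AVC = €13, so the firm stays open.
Set P = MC: 85 = 22 - 12Q + 3Q^2 → -63 - 12Q + 3Q^2 = 0. The roots are Q = -3 and Q = 7; the profit-maximizing output is on the rising part of MC, so Q* = 7.
Check: AVC at Q = 7 is €29 ≤ P, so revenue covers variable cost.
Profit = P·Q − TC = 85·7 − 275 = €320.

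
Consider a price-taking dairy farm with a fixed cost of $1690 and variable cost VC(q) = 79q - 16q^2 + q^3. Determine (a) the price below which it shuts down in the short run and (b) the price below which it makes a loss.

Shutdown price = $15; break-even price = $170

Shutdown price = min AVC. AVC = 79 - 16q + q^2, with vertex at q = 8 and minimum $15.
ATC = 1690/q + 79 - 16q + q^2. Setting dATC/dq = −1690/q^2 − 16 + 2q = 0 gives q = 13 (since 2·13^3 − 16·13^2 = 1690).
min ATC = 1690/13 + 79 − 16·13 + 13^2 = $170. That is the break-even price.
Between these two prices the firm operates at a loss; above $170 it earns a profit.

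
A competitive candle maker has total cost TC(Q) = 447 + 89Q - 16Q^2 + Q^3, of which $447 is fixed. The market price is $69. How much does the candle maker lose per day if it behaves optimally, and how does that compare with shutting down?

AVC = 89 - 16Q + Q^2; min AVC = $25 at Q = 8. Since P = $69 ≥ min AVC, the firm produces.
MC = 89 - 32Q + 3Q^2. Setting P = MC and taking the root on the rising branch gives Q* = 10.
TR = 69·10 = 690. TC = 447 + 290 = 737. Profit = 690 − 737 = -$47.
Shutting down would mean losing the fixed cost of $447, so operating at a loss of $47 is better by $400.

Profit = -$47 at Q = 10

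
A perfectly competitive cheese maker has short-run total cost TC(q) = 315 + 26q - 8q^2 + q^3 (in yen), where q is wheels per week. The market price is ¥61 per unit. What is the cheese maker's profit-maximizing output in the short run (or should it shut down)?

Variable cost is VC = 26q - 8q^2 + q^3, so AVC = VC/q = 26 - 8q + q^2 and MC = dTC/dq = 26 - 16q + 3q^2.
The AVC parabola has its vertex at q = 8/2 = 4, where AVC = 26 - 8·4 + 4^2 = ¥10.
Because ¥61 ≥ ¥10, revenue can cover variable cost; the firm operates.
Solving P = MC: -35 - 16q + 3q^2 = 0 ⇒ q = -5/3 or 7. On the upward-sloping branch, q* = 7.
Check: AVC at q = 7 is ¥19 ≤ P, so revenue covers variable cost.
Profit = P·q − TC = 61·7 − 448 = -¥21, a loss, but smaller than the ¥315 fixed cost the firm would lose by shutting down.

Produce at q = 7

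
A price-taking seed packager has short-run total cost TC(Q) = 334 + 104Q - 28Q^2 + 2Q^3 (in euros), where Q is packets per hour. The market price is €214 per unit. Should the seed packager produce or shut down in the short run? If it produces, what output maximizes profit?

Variable cost is VC = 104Q - 28Q^2 + 2Q^3, so AVC = VC/Q = 104 - 28Q + 2Q^2 and MC = dTC/dQ = 104 - 56Q + 6Q^2.
AVC is minimized where dAVC/dQ = -28 + 4Q = 0, at Q = 7; min AVC = 104 - 28·7 + 2·7^2 = €6.
Because €214 ≥ €6, revenue can cover variable cost; the firm operates.
Set P = MC: 214 = 104 - 56Q + 6Q^2 → -110 - 56Q + 6Q^2 = 0. The roots are Q = -5/3 and Q = 11; the profit-maximizing output is on the rising part of MC, so Q* = 11.
Check: AVC at Q = 11 is €38 ≤ P, so revenue covers variable cost.
Profit = P·Q − TC = 214·11 − 752 = €1602.

Produce at Q = 11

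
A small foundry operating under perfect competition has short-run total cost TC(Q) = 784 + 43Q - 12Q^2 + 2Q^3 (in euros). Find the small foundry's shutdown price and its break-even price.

AVC = 43 - 12Q + 2Q^2; minimized at Q = 3, giving min AVC = €25. That is the shutdown price.
ATC = 784/Q + 43 - 12Q + 2Q^2. Setting dATC/dQ = −784/Q^2 − 12 + 4Q = 0 gives Q = 7 (since 4·7^3 − 12·7^2 = 784).
min ATC = 784/7 + 43 − 12·7 + 2·7^2 = €169. That is the break-even price.
For €25 ≤ P < €169 the firm produces at a loss; below €25 it shuts down.

Shutdown price = €25; break-even price = €169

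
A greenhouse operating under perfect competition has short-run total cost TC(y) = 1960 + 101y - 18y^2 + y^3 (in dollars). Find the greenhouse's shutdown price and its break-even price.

Shutdown price = $20; break-even price = $185

Shutdown price = min AVC. AVC = 101 - 18y + y^2, with vertex at y = 9 and minimum $20.
ATC = 1960/y + 101 - 18y + y^2. Setting dATC/dy = −1960/y^2 − 18 + 2y = 0 gives y = 14 (since 2·14^3 − 18·14^2 = 1960).
min ATC = 1960/14 + 101 − 18·14 + 14^2 = $185. That is the break-even price.
For $20 ≤ P < $185 the firm produces at a loss; below $20 it shuts down.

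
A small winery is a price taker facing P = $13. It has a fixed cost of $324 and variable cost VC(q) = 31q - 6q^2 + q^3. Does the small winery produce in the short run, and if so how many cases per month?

Variable cost is VC = 31q - 6q^2 + q^3, so AVC = VC/q = 31 - 6q + q^2 and MC = dTC/dq = 31 - 12q + 3q^2.
The AVC parabola has its vertex at q = 6/2 = 3, where AVC = 31 - 6·3 + 3^2 = $22.
Since P = $13 < min AVC = $22, price fails to cover variable cost at any output.
Best response: produce nothing and absorb the $324 fixed cost.

Shut down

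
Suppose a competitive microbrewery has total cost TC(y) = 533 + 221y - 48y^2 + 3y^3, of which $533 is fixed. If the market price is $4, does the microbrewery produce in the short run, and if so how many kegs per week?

From TC, MC = TC'(y) = 221 - 96y + 9y^2 and AVC = VC/y = 221 - 48y + 3y^2.
AVC is minimized where dAVC/dy = -48 + 6y = 0, at y = 8; min AVC = 221 - 48·8 + 3·8^2 = $29.
With P < min AVC ($4 < $29), every unit sold adds to the loss.
Best response: produce nothing and absorb the $533 fixed cost.

Shut down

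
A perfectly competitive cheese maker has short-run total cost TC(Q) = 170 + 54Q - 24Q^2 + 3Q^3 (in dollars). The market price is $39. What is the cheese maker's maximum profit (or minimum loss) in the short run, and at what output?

AVC = 54 - 24Q + 3Q^2 has its minimum $6 at Q = 4; price $39 clears that bar, so the firm operates.
MC = 54 - 48Q + 9Q^2. Setting P = MC and taking the root on the rising branch gives Q* = 5.
TR = 39·5 = 195. TC = 170 + 45 = 215. Profit = 195 − 215 = -$20.
Shutting down would mean losing the fixed cost of $170, so operating at a loss of $20 is better by $150.

Profit = -$20 at Q = 5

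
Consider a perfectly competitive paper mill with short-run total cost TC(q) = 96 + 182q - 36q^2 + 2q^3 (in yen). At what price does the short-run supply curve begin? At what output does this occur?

The firm shuts down when price falls below the minimum of average variable cost. AVC = VC/q = 182 - 36q + 2q^2.
At the minimum of AVC, MC = AVC. MC = 182 - 72q + 6q^2; setting MC = AVC gives 4q^2 - 36q = 0, so q = 9. min AVC = 20.
For P < ¥20 the firm produces nothing.

¥20 per unit, at q = 9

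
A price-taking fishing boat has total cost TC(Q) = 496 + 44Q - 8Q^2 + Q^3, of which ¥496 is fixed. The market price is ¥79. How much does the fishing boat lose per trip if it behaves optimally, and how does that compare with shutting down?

AVC = 44 - 8Q + Q^2 has its minimum ¥28 at Q = 4; price ¥79 clears that bar, so the firm operates.
With MC = 44 - 16Q + 3Q^2, P = MC on the upward-sloping part at Q* = 7.
TR = 79·7 = 553. TC = 496 + 259 = 755. Profit = 553 − 755 = -¥202.
Shutting down would mean losing the fixed cost of ¥496, so operating at a loss of ¥202 is better by ¥294.

Profit = -¥202 at Q = 7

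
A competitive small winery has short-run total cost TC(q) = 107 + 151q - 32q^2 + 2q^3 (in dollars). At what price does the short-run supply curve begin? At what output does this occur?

$23 per unit, at q = 8

The shutdown price is the minimum of AVC. VC = 151q - 32q^2 + 2q^3, so AVC = 151 - 32q + 2q^2.
At the minimum of AVC, MC = AVC. MC = 151 - 64q + 6q^2; setting MC = AVC gives 4q^2 - 32q = 0, so q = 8. min AVC = 23.
So the shutdown price is $23.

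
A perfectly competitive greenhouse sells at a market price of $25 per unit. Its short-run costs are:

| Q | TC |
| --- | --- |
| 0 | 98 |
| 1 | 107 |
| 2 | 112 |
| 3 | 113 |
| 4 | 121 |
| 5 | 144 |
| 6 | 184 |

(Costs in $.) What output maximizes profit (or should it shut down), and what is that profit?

Q = 5; profit = -$19

Profit at each row (π = 25Q − TC): Q=0: -98; Q=1: -82; Q=2: -62; Q=3: -38; Q=4: -21; Q=5: -19; Q=6: -34.
Profit is maximized at Q = 5. AVC there is 46/5 = $9.20 ≤ P, so producing beats shutting down (which would give -$98).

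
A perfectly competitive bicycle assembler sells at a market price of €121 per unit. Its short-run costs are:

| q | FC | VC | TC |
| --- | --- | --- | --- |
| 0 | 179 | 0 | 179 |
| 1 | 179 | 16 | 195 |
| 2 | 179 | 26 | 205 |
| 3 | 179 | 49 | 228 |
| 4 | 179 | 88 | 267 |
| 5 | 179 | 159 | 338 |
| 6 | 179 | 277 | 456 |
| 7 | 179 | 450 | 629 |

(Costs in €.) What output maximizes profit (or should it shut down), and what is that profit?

Profit at each row (π = 121q − TC): q=0: -179; q=1: -74; q=2: 37; q=3: 135; q=4: 217; q=5: 267; q=6: 270; q=7: 218.
Profit is maximized at q = 6. AVC there is 277/6 = €46.17 ≤ P, so producing beats shutting down (which would give -€179).

q = 6; profit = €270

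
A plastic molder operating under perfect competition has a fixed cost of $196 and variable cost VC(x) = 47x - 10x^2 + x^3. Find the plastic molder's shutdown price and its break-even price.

AVC = 47 - 10x + x^2; minimized at x = 5, giving min AVC = $22. That is the shutdown price.
ATC = 196/x + 47 - 10x + x^2. Setting dATC/dx = −196/x^2 − 10 + 2x = 0 gives x = 7 (since 2·7^3 − 10·7^2 = 196).
min ATC = 196/7 + 47 − 10·7 + 7^2 = $54. That is the break-even price.
For $22 ≤ P < $54 the firm produces at a loss; below $22 it shuts down.

Shutdown price = $22; break-even price = $54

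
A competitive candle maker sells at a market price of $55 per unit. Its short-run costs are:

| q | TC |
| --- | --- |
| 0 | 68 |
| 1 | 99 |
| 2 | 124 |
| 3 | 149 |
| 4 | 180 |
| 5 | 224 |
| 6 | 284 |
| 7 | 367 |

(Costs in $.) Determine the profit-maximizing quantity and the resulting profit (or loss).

q = 5; profit = $51

Tabulate TR − TC: q=0: -68; q=1: -44; q=2: -14; q=3: 16; q=4: 40; q=5: 51; q=6: 46; q=7: 18.
Profit is maximized at q = 5. AVC there is 156/5 = $31.20 ≤ P, so producing beats shutting down (which would give -$68).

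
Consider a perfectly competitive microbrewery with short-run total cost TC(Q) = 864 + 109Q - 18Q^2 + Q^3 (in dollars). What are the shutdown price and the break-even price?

Shutdown price = $28; break-even price = $109

AVC = 109 - 18Q + Q^2; minimized at Q = 9, giving min AVC = $28. That is the shutdown price.
ATC = 864/Q + 109 - 18Q + Q^2. Setting dATC/dQ = −864/Q^2 − 18 + 2Q = 0 gives Q = 12 (since 2·12^3 − 18·12^2 = 864).
min ATC = 864/12 + 109 − 18·12 + 12^2 = $109. That is the break-even price.
Between these two prices the firm operates at a loss; above $109 it earns a profit.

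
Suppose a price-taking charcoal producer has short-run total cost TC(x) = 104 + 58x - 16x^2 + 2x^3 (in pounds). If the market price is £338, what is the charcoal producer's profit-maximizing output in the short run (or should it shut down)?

From TC, MC = TC'(x) = 58 - 32x + 6x^2 and AVC = VC/x = 58 - 16x + 2x^2.
AVC hits its minimum where MC = AVC, at x = 4, giving min AVC = 58 - 16·4 + 2·4^2 = £26.
Because £338 ≥ £26, revenue can cover variable cost; the firm operates.
P = MC gives -280 - 32x + 6x^2 = 0, with roots -14/3 and 10. Take the larger (rising MC): x* = 10.
Check: AVC at x = 10 is £98 ≤ P, so revenue covers variable cost.
Profit = P·x − TC = 338·10 − 1084 = £2296.

Produce at x = 10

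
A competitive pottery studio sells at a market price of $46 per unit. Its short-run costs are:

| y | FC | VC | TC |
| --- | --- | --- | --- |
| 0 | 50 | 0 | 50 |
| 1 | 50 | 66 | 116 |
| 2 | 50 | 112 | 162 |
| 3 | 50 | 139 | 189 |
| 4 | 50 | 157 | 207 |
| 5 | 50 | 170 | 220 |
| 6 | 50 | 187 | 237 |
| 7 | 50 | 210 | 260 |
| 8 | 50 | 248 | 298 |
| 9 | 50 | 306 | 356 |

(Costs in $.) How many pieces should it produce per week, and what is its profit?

y = 8; profit = $70

Tabulate TR − TC: y=0: -50; y=1: -70; y=2: -70; y=3: -51; y=4: -23; y=5: 10; y=6: 39; y=7: 62; y=8: 70; y=9: 58.
Profit is maximized at y = 8. AVC there is 248/8 = $31 ≤ P, so producing beats shutting down (which would give -$50).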